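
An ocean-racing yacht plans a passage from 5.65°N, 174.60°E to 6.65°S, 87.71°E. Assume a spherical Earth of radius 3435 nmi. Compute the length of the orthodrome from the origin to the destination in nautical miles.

cos σ = sin φ₁ sin φ₂ + cos φ₁ cos φ₂ cos Δλ
      = sin(5.65°)sin(-6.65°) + cos(5.65°)cos(-6.65°)cos(-86.89°) = 0.0422
σ = 87.580° → d = Rσ = 3435·1.52856 = 5251 nmi

5251 nmi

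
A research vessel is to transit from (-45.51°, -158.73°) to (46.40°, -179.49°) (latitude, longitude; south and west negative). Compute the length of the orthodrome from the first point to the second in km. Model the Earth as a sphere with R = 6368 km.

10415 km

cos σ = sin φ₁ sin φ₂ + cos φ₁ cos φ₂ cos Δλ
      = sin(-45.51°)sin(46.40°) + cos(-45.51°)cos(46.40°)cos(-20.76°) = -0.0647
σ = 93.710° → d = Rσ = 6368·1.63555 = 10415 km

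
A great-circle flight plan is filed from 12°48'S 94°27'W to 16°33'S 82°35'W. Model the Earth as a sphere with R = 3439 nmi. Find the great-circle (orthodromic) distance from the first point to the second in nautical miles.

Haversine: a = sin²(Δφ/2)+cos φ₁ cos φ₂ sin²(Δλ/2) = 0.01106;  σ = 2·atan2(√a,√(1−a))
σ = 12.073° → d = Rσ = 3439·0.21071 = 725 nmi

725 nmi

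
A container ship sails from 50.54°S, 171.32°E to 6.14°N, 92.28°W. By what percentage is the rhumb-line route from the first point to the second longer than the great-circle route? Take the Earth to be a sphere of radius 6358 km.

Great circle: σ = 1.7244 rad → d_gc = Rσ = 10963.8 km
Rhumb: Δφ = +0.9893, Δλ = +1.6825, Δψ = +1.1328, q = Δφ/Δψ = 0.8733 → d_rh = R√(Δφ²+q²Δλ²) = 11261.8 km
Excess = (11261.8 − 10963.8) / 10963.8 = 298.0 / 10963.8 = 2.72% ≈ 2.7%

2.7%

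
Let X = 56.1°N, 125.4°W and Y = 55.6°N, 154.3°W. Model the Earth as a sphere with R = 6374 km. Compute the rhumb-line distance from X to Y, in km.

Δψ = ln[tan(π/4+φ₂/2)/tan(π/4+φ₁/2)] = -0.0155;  Δφ = -0.0087 rad,  Δλ = -0.5044 rad
q = Δφ/Δψ = 0.5614
d = R·√(Δφ² + q²Δλ²) = 6374·0.28328 = 1806 km

1806 km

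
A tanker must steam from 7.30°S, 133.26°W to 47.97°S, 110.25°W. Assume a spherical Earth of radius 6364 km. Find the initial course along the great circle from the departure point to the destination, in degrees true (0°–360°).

N = sin Δλ·cos φ₂ = +0.2617;  D = cos φ₁ sin φ₂ − sin φ₁ cos φ₂ cos Δλ = -0.6585
initial course = atan2(N, D) = 158.32°

158.3°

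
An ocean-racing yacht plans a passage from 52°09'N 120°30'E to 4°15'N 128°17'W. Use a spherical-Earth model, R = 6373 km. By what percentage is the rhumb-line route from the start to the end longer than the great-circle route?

5.6%

Great circle: σ = 1.7345 rad → d_gc = Rσ = 11053.7 km
Rhumb: Δφ = -0.8360, Δλ = +1.9411, Δψ = -0.9962, q = Δφ/Δψ = 0.8392 → d_rh = R√(Δφ²+q²Δλ²) = 11669.0 km
Excess = (11669.0 − 11053.7) / 11053.7 = 615.3 / 11053.7 = 5.57% ≈ 5.6%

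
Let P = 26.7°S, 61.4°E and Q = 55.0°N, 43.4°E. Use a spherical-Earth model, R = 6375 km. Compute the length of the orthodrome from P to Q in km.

9252 km

cos σ = sin φ₁ sin φ₂ + cos φ₁ cos φ₂ cos Δλ
      = sin(-26.70°)sin(55.00°) + cos(-26.70°)cos(55.00°)cos(-18.00°) = 0.1193
σ = 83.150° → d = Rσ = 6375·1.45123 = 9252 km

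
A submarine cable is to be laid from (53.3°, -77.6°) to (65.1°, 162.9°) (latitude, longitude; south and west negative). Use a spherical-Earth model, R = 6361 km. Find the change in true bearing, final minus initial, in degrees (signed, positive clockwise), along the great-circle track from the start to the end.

At departure: θ₁ = atan2(sin Δλ cos φ₂, cos φ₁ sin φ₂ − sin φ₁ cos φ₂ cos Δλ) = 332.64°
At arrival: θ₂ = atan2(sin Δλ cos φ₁, −cos φ₂ sin φ₁ + sin φ₂ cos φ₁ cos Δλ) = 220.71°
Δθ = θ₂ − θ₁ = -111.9°

-111.9°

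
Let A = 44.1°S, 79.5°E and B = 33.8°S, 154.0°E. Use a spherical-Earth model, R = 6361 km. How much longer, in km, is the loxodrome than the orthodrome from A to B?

Great circle: cos σ = sin φ₁ sin φ₂ + cos φ₁ cos φ₂ cos Δλ,  σ = 0.9925 rad → d_gc = 6313.2 km
Rhumb line: Δψ = +0.2319, q = Δφ/Δψ = 0.7753, d_rh = R√(Δφ²+q²Δλ²) = 6513.5 km
Excess = 6513.5 − 6313.2 = 200.3 ≈ 200 km

200 km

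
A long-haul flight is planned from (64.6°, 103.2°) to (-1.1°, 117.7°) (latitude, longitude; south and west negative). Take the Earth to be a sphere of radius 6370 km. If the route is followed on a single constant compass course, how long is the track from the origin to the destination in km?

Rhumb course C = atan2(Δλ, Δψ) with Δψ = ln[tan(π/4+φ₂/2)/tan(π/4+φ₁/2)] = -1.5093, Δλ = +0.2531 → C = 170.48°
d = R·|Δφ| / |cos C| = 6370·1.14668 / 0.98623 = 7406 km

7406 km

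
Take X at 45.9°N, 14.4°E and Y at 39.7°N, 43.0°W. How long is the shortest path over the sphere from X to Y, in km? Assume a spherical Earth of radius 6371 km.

Haversine: a = sin²(Δφ/2)+cos φ₁ cos φ₂ sin²(Δλ/2) = 0.12640;  σ = 2·atan2(√a,√(1−a))
σ = 41.652° → d = Rσ = 6371·0.72697 = 4632 km

4632 km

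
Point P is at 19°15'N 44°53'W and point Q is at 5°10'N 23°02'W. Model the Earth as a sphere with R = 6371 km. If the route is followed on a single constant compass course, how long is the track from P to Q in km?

2839 km

Rhumb course C = atan2(Δλ, Δψ) with Δψ = ln[tan(π/4+φ₂/2)/tan(π/4+φ₁/2)] = -0.2522, Δλ = +0.3814 → C = 123.48°
d = R·|Δφ| / |cos C| = 6371·0.24580 / 0.55159 = 2839 km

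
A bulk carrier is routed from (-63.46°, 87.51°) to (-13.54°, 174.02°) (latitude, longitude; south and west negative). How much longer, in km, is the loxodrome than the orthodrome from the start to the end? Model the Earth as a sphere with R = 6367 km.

Great circle: cos σ = sin φ₁ sin φ₂ + cos φ₁ cos φ₂ cos Δλ,  σ = 1.3327 rad → d_gc = 8485.0 km
Rhumb line: Δψ = +1.2061, q = Δφ/Δψ = 0.7224, d_rh = R√(Δφ²+q²Δλ²) = 8888.4 km
Excess = 8888.4 − 8485.0 = 403.4 ≈ 403 km

403 km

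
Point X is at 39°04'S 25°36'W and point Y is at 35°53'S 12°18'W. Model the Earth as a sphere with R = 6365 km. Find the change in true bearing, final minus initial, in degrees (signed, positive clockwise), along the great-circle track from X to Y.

-8.1°

At departure: θ₁ = atan2(sin Δλ cos φ₂, cos φ₁ sin φ₂ − sin φ₁ cos φ₂ cos Δλ) = 77.35°
At arrival: θ₂ = atan2(sin Δλ cos φ₁, −cos φ₂ sin φ₁ + sin φ₂ cos φ₁ cos Δλ) = 69.23°
Δθ = θ₂ − θ₁ = -8.1°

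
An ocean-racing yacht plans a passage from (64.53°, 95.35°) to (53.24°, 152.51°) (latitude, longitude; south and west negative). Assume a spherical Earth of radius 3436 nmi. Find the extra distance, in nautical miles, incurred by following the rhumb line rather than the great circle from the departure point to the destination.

Great circle: cos σ = sin φ₁ sin φ₂ + cos φ₁ cos φ₂ cos Δλ,  σ = 0.5299 rad → d_gc = 1820.8 nmi
Rhumb line: Δψ = -0.3854, q = Δφ/Δψ = 0.5113, d_rh = R√(Δφ²+q²Δλ²) = 1878.8 nmi
Excess = 1878.8 − 1820.8 = 58.0 ≈ 58 nmi

58 nmi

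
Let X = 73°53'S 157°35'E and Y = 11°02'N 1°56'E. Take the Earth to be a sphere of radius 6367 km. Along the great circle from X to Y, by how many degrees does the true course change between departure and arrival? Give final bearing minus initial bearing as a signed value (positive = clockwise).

+146.0°

At departure: θ₁ = atan2(sin Δλ cos φ₂, cos φ₁ sin φ₂ − sin φ₁ cos φ₂ cos Δλ) = 206.66°
At arrival: θ₂ = atan2(sin Δλ cos φ₁, −cos φ₂ sin φ₁ + sin φ₂ cos φ₁ cos Δλ) = 352.71°
Δθ = θ₂ − θ₁ = +146.0°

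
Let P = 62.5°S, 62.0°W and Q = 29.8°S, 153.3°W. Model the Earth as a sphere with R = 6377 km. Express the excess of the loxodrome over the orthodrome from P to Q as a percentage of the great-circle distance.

Great circle: σ = 1.1244 rad → d_gc = Rσ = 7170.2 km
Rhumb: Δφ = +0.5707, Δλ = -1.5935, Δψ = +0.8624, q = Δφ/Δψ = 0.6617 → d_rh = R√(Δφ²+q²Δλ²) = 7646.2 km
Excess = (7646.2 − 7170.2) / 7170.2 = 476.0 / 7170.2 = 6.64% ≈ 6.6%

6.6%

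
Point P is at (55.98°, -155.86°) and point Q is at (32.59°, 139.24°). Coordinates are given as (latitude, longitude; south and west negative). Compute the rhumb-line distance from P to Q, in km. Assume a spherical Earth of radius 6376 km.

5694 km

Rhumb course C = atan2(Δλ, Δψ) with Δψ = ln[tan(π/4+φ₂/2)/tan(π/4+φ₁/2)] = -0.5822, Δλ = -1.1327 → C = 242.80°
d = R·|Δφ| / |cos C| = 6376·0.40823 / 0.45714 = 5694 km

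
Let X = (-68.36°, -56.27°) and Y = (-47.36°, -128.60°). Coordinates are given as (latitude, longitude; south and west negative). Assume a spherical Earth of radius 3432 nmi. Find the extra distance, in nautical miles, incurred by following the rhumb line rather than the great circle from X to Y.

Great circle: cos σ = sin φ₁ sin φ₂ + cos φ₁ cos φ₂ cos Δλ,  σ = 0.7081 rad → d_gc = 2430.2 nmi
Rhumb line: Δψ = +0.7140, q = Δφ/Δψ = 0.5134, d_rh = R√(Δφ²+q²Δλ²) = 2555.2 nmi
Excess = 2555.2 − 2430.2 = 125.0 ≈ 125 nmi

125 nmi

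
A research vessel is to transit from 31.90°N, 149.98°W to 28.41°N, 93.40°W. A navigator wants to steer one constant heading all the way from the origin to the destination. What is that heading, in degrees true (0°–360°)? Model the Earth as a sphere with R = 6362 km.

94.1°

Meridional parts: M(φ₁)=+0.5880, M(φ₂)=+0.5175 → ΔM = -0.0705;  Δλ = +0.9875 rad
tan C = Δλ / ΔM = -14.0144 → C = 94.08°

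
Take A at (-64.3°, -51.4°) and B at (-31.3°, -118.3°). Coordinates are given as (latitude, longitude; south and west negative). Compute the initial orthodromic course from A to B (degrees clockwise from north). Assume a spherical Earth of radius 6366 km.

275.6°

θ = atan2( sin Δλ·cos φ₂ ,  cos φ₁ sin φ₂ − sin φ₁ cos φ₂ cos Δλ )
  = atan2(-0.7859, +0.0768) = 275.58°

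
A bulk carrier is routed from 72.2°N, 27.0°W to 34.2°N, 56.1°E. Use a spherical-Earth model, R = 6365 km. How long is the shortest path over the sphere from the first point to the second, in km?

cos σ = sin φ₁ sin φ₂ + cos φ₁ cos φ₂ cos Δλ
      = sin(72.20°)sin(34.20°) + cos(72.20°)cos(34.20°)cos(83.10°) = 0.5656
σ = 55.559° → d = Rσ = 6365·0.96970 = 6172 km

6172 km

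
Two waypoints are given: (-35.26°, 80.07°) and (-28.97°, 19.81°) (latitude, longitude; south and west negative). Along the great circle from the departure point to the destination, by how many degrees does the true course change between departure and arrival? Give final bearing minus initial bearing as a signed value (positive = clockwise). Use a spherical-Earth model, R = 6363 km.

+34.3°

At departure: θ₁ = atan2(sin Δλ cos φ₂, cos φ₁ sin φ₂ − sin φ₁ cos φ₂ cos Δλ) = 259.20°
At arrival: θ₂ = atan2(sin Δλ cos φ₁, −cos φ₂ sin φ₁ + sin φ₂ cos φ₁ cos Δλ) = 293.54°
Δθ = θ₂ − θ₁ = +34.3°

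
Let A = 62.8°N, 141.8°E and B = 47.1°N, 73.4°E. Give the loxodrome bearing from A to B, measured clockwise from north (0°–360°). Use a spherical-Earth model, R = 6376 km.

Δψ = ln[tan(π/4+φ₂/2)/tan(π/4+φ₁/2)] = -0.4849
Δλ = -1.1938 rad (taken the short way round)
course = atan2(Δλ, Δψ) = 247.89°

247.9°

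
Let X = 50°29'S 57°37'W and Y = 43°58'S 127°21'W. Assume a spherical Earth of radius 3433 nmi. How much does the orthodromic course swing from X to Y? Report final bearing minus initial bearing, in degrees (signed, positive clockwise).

+54.2°

Initial bearing θ₁ = atan2(sin Δλ cos φ₂, cos φ₁ sin φ₂ − sin φ₁ cos φ₂ cos Δλ) = 249.73°
Final bearing θ₂ = (initial bearing from the destination back to the start) + 180° = 303.97°
Δθ = θ₂ − θ₁ = +54.2°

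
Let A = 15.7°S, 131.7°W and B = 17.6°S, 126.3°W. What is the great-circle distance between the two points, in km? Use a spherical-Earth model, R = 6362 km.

cos σ = sin φ₁ sin φ₂ + cos φ₁ cos φ₂ cos Δλ
      = sin(-15.70°)sin(-17.60°) + cos(-15.70°)cos(-17.60°)cos(5.40°) = 0.9954
σ = 5.511° → d = Rσ = 6362·0.09619 = 612 km

612 km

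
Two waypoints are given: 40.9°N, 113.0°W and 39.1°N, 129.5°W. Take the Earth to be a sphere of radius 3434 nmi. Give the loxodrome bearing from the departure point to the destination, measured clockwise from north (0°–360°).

Meridional parts: M(φ₁)=+0.7836, M(φ₂)=+0.7425 → ΔM = -0.0410;  Δλ = -0.2880 rad
tan C = Δλ / ΔM = +7.0214 → C = 261.89°

261.9°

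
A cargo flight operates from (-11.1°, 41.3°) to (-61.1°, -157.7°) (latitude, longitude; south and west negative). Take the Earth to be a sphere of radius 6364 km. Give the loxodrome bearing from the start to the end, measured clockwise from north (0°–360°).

112.4°

Meridional parts: M(φ₁)=-0.1950, M(φ₂)=-1.3560 → ΔM = -1.1611;  Δλ = +2.8100 rad
tan C = Δλ / ΔM = -2.4202 → C = 112.45°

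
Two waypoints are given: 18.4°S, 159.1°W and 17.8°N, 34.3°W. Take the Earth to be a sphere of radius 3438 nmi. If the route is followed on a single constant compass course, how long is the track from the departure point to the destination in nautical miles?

7677 nmi

Rhumb course C = atan2(Δλ, Δψ) with Δψ = ln[tan(π/4+φ₂/2)/tan(π/4+φ₁/2)] = +0.6426, Δλ = +2.1782 → C = 73.56°
d = R·|Δφ| / |cos C| = 3438·0.63181 / 0.28296 = 7677 nmi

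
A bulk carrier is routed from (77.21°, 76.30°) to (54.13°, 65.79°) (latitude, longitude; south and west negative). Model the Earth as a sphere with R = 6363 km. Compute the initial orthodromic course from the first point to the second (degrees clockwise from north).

θ = atan2( sin Δλ·cos φ₂ ,  cos φ₁ sin φ₂ − sin φ₁ cos φ₂ cos Δλ )
  = atan2(-0.1069, -0.3824) = 195.61°

195.6°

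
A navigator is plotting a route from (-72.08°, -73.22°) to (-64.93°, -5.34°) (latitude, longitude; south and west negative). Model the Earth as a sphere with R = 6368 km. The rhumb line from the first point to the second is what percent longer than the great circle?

5.3%

Great circle: σ = 0.4252 rad → d_gc = Rσ = 2707.9 km
Rhumb: Δφ = +0.1248, Δλ = +1.1847, Δψ = +0.3437, q = Δφ/Δψ = 0.3631 → d_rh = R√(Δφ²+q²Δλ²) = 2852.2 km
Excess = (2852.2 − 2707.9) / 2707.9 = 144.3 / 2707.9 = 5.33% ≈ 5.3%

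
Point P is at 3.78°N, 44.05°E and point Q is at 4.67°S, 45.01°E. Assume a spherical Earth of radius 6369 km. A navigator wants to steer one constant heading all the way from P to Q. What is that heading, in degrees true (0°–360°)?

Meridional parts: M(φ₁)=+0.0660, M(φ₂)=-0.0816 → ΔM = -0.1476;  Δλ = +0.0168 rad
tan C = Δλ / ΔM = -0.1135 → C = 173.52°

173.5°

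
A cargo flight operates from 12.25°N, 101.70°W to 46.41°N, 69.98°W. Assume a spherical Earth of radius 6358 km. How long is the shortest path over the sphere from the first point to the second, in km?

4814 km

Haversine: a = sin²(Δφ/2)+cos φ₁ cos φ₂ sin²(Δλ/2) = 0.13659;  σ = 2·atan2(√a,√(1−a))
σ = 43.379° → d = Rσ = 6358·0.75711 = 4814 km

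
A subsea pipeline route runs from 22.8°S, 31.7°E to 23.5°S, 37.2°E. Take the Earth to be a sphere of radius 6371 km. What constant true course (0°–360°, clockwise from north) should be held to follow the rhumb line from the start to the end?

Δψ = ln[tan(π/4+φ₂/2)/tan(π/4+φ₁/2)] = -0.0133
Δλ = +0.0960 rad (taken the short way round)
course = atan2(Δλ, Δψ) = 97.88°

97.9°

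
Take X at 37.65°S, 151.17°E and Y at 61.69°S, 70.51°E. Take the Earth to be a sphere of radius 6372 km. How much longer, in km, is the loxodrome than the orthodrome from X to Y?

323 km

Great circle: cos σ = sin φ₁ sin φ₂ + cos φ₁ cos φ₂ cos Δλ,  σ = 0.9289 rad → d_gc = 5919.0 km
Rhumb line: Δψ = -0.6673, q = Δφ/Δψ = 0.6288, d_rh = R√(Δφ²+q²Δλ²) = 6242.1 km
Excess = 6242.1 − 5919.0 = 323.1 ≈ 323 km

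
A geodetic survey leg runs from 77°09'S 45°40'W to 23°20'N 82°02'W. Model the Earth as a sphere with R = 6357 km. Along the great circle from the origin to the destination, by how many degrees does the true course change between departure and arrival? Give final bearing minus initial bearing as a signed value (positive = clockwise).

Initial bearing θ₁ = atan2(sin Δλ cos φ₂, cos φ₁ sin φ₂ − sin φ₁ cos φ₂ cos Δλ) = 326.06°
Final bearing θ₂ = (initial bearing from the destination back to the start) + 180° = 352.23°
Δθ = θ₂ − θ₁ = +26.2°

+26.2°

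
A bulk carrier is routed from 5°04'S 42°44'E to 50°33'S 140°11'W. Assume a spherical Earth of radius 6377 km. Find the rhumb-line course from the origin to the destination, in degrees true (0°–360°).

Meridional parts: M(φ₁)=-0.0885, M(φ₂)=-1.0257 → ΔM = -0.9372;  Δλ = +3.0907 rad
tan C = Δλ / ΔM = -3.2979 → C = 106.87°

106.9°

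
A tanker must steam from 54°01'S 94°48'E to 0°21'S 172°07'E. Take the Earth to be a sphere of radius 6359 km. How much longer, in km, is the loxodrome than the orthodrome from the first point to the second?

Great circle: cos σ = sin φ₁ sin φ₂ + cos φ₁ cos φ₂ cos Δλ,  σ = 1.4364 rad → d_gc = 9134.4 km
Rhumb line: Δψ = +1.1186, q = Δφ/Δψ = 0.8374, d_rh = R√(Δφ²+q²Δλ²) = 9333.2 km
Excess = 9333.2 − 9134.4 = 198.8 ≈ 199 km

199 km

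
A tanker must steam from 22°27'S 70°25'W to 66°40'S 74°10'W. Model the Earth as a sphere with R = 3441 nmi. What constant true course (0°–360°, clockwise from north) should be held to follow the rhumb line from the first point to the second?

Meridional parts: M(φ₁)=-0.4023, M(φ₂)=-1.5775 → ΔM = -1.1753;  Δλ = -0.0654 rad
tan C = Δλ / ΔM = +0.0557 → C = 183.19°

183.2°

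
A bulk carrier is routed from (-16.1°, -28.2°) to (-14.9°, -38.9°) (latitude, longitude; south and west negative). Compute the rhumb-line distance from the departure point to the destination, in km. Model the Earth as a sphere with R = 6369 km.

Rhumb course C = atan2(Δλ, Δψ) with Δψ = ln[tan(π/4+φ₂/2)/tan(π/4+φ₁/2)] = +0.0217, Δλ = -0.1868 → C = 276.64°
d = R·|Δφ| / |cos C| = 6369·0.02094 / 0.11560 = 1154 km

1154 km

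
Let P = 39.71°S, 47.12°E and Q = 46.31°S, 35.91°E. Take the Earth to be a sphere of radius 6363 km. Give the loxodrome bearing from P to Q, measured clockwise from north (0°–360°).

Meridional parts: M(φ₁)=-0.7563, M(φ₂)=-0.9141 → ΔM = -0.1578;  Δλ = -0.1957 rad
tan C = Δλ / ΔM = +1.2401 → C = 231.12°

231.1°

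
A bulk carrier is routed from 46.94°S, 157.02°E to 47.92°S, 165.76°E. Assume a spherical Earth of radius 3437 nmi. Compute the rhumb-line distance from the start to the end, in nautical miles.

359 nmi

Δψ = ln[tan(π/4+φ₂/2)/tan(π/4+φ₁/2)] = -0.0253;  Δφ = -0.0171 rad,  Δλ = +0.1525 rad
q = Δφ/Δψ = 0.6765
d = R·√(Δφ² + q²Δλ²) = 3437·0.10460 = 359 nmi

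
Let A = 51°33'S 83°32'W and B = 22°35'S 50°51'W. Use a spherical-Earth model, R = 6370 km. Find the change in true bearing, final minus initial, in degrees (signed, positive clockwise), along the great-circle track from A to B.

-20.7°

Initial bearing θ₁ = atan2(sin Δλ cos φ₂, cos φ₁ sin φ₂ − sin φ₁ cos φ₂ cos Δλ) = 53.44°
Final bearing θ₂ = (initial bearing from the destination back to the start) + 180° = 32.75°
Δθ = θ₂ − θ₁ = -20.7°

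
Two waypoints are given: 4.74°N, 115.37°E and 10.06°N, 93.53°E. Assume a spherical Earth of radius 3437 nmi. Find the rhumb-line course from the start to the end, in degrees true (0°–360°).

Meridional parts: M(φ₁)=+0.0828, M(φ₂)=+0.1765 → ΔM = +0.0937;  Δλ = -0.3812 rad
tan C = Δλ / ΔM = -4.0696 → C = 283.81°

283.8°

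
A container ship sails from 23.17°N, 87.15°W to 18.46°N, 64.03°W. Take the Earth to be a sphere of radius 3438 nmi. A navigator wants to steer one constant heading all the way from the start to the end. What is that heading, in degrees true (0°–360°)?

Δψ = ln[tan(π/4+φ₂/2)/tan(π/4+φ₁/2)] = -0.0880
Δλ = +0.4035 rad (taken the short way round)
course = atan2(Δλ, Δψ) = 102.30°

102.3°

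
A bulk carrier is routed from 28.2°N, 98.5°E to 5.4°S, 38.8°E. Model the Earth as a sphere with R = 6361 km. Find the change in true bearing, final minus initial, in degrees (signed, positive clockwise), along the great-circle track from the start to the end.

Initial bearing θ₁ = atan2(sin Δλ cos φ₂, cos φ₁ sin φ₂ − sin φ₁ cos φ₂ cos Δλ) = 249.56°
Final bearing θ₂ = (initial bearing from the destination back to the start) + 180° = 236.05°
Δθ = θ₂ − θ₁ = -13.5°

-13.5°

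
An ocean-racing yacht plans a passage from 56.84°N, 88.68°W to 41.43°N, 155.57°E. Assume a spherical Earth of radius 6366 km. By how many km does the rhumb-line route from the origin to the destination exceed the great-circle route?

Great circle: cos σ = sin φ₁ sin φ₂ + cos φ₁ cos φ₂ cos Δλ,  σ = 1.1856 rad → d_gc = 7547.30 km
Rhumb line: Δψ = -0.4157, q = Δφ/Δψ = 0.6470, d_rh = R√(Δφ²+q²Δλ²) = 8494.76 km
Excess = 8494.76 − 7547.30 = 947.46 ≈ 947 km

947 km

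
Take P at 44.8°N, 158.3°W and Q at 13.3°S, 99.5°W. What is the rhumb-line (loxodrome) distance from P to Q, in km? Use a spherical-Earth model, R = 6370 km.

8795 km

Δψ = ln[tan(π/4+φ₂/2)/tan(π/4+φ₁/2)] = -1.1107;  Δφ = -1.0140 rad,  Δλ = +1.0263 rad
q = Δφ/Δψ = 0.9130
d = R·√(Δφ² + q²Δλ²) = 6370·1.38063 = 8795 km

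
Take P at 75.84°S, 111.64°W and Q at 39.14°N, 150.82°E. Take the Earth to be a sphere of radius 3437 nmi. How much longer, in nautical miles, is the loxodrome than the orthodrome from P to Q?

277 nmi

Great circle: cos σ = sin φ₁ sin φ₂ + cos φ₁ cos φ₂ cos Δλ,  σ = 2.2613 rad → d_gc = 7772.13 nmi
Rhumb line: Δψ = +2.8293, q = Δφ/Δψ = 0.7093, d_rh = R√(Δφ²+q²Δλ²) = 8049.62 nmi
Excess = 8049.62 − 7772.13 = 277.49 ≈ 277 nmi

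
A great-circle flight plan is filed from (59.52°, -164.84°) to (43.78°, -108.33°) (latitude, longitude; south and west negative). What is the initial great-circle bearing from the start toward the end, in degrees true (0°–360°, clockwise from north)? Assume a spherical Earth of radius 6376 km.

89.3°

N = sin Δλ·cos φ₂ = +0.6021;  D = cos φ₁ sin φ₂ − sin φ₁ cos φ₂ cos Δλ = +0.0076
initial course = atan2(N, D) = 89.28°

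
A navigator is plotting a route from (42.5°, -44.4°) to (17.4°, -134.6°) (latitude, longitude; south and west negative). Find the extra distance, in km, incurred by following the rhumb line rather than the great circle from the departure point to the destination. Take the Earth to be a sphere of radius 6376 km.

Great circle: cos σ = sin φ₁ sin φ₂ + cos φ₁ cos φ₂ cos Δλ,  σ = 1.3699 rad → d_gc = 8734.3 km
Rhumb line: Δψ = -0.5125, q = Δφ/Δψ = 0.8548, d_rh = R√(Δφ²+q²Δλ²) = 9023.4 km
Excess = 9023.4 − 8734.3 = 289.1 ≈ 289 km

289 km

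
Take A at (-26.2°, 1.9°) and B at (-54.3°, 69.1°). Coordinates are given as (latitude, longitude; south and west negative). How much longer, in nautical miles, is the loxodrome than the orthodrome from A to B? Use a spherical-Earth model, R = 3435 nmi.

Great circle: cos σ = sin φ₁ sin φ₂ + cos φ₁ cos φ₂ cos Δλ,  σ = 0.9747 rad → d_gc = 3348.0 nmi
Rhumb line: Δψ = -0.6590, q = Δφ/Δψ = 0.7442, d_rh = R√(Δφ²+q²Δλ²) = 3439.1 nmi
Excess = 3439.1 − 3348.0 = 91.1 ≈ 91 nmi

91 nmi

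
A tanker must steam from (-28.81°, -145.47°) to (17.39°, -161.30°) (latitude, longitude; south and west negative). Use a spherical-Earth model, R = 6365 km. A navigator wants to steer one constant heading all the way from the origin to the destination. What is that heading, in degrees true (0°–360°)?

341.7°

Meridional parts: M(φ₁)=-0.5255, M(φ₂)=+0.3083 → ΔM = +0.8337;  Δλ = -0.2763 rad
tan C = Δλ / ΔM = -0.3314 → C = 341.67°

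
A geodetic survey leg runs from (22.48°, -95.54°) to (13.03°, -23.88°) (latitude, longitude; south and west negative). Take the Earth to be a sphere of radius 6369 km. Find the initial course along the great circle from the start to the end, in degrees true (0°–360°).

θ = atan2( sin Δλ·cos φ₂ ,  cos φ₁ sin φ₂ − sin φ₁ cos φ₂ cos Δλ )
  = atan2(+0.9248, +0.0911) = 84.37°

84.4°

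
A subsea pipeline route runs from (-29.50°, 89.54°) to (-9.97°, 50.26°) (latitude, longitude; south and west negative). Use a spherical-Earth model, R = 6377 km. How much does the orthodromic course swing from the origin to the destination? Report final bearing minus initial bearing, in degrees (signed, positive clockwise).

+13.9°

Initial bearing θ₁ = atan2(sin Δλ cos φ₂, cos φ₁ sin φ₂ − sin φ₁ cos φ₂ cos Δλ) = 289.82°
Final bearing θ₂ = (initial bearing from the destination back to the start) + 180° = 303.76°
Δθ = θ₂ − θ₁ = +13.9°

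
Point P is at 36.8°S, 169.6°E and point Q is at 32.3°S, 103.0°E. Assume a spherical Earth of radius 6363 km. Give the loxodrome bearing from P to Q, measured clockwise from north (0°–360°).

Δψ = ln[tan(π/4+φ₂/2)/tan(π/4+φ₁/2)] = +0.0954
Δλ = -1.1624 rad (taken the short way round)
course = atan2(Δλ, Δψ) = 274.69°

274.7°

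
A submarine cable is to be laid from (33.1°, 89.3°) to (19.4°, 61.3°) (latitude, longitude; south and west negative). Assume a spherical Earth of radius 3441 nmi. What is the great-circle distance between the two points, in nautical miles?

1710 nmi

cos σ = sin φ₁ sin φ₂ + cos φ₁ cos φ₂ cos Δλ
      = sin(33.10°)sin(19.40°) + cos(33.10°)cos(19.40°)cos(-28.00°) = 0.8791
σ = 28.471° → d = Rσ = 3441·0.49691 = 1710 nmi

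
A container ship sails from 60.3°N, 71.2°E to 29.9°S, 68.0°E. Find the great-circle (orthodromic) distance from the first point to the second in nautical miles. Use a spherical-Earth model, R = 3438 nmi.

Haversine: a = sin²(Δφ/2)+cos φ₁ cos φ₂ sin²(Δλ/2) = 0.50208;  σ = 2·atan2(√a,√(1−a))
σ = 90.238° → d = Rσ = 3438·1.57496 = 5415 nmi

5415 nmi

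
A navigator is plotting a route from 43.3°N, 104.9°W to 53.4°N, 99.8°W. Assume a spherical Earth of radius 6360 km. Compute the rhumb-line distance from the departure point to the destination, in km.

Rhumb course C = atan2(Δλ, Δψ) with Δψ = ln[tan(π/4+φ₂/2)/tan(π/4+φ₁/2)] = +0.2665, Δλ = +0.0890 → C = 18.47°
d = R·|Δφ| / |cos C| = 6360·0.17628 / 0.94848 = 1182 km

1182 km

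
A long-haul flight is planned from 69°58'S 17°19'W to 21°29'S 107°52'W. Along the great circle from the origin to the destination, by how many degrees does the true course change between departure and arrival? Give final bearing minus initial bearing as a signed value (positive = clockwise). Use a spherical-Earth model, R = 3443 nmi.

+76.8°

At departure: θ₁ = atan2(sin Δλ cos φ₂, cos φ₁ sin φ₂ − sin φ₁ cos φ₂ cos Δλ) = 261.81°
At arrival: θ₂ = atan2(sin Δλ cos φ₁, −cos φ₂ sin φ₁ + sin φ₂ cos φ₁ cos Δλ) = 338.63°
Δθ = θ₂ − θ₁ = +76.8°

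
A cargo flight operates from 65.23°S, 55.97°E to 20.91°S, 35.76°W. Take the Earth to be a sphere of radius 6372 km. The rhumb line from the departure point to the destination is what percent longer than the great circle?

6.2%

Great circle: σ = 1.2532 rad → d_gc = Rσ = 7985.6 km
Rhumb: Δφ = +0.7735, Δλ = -1.6010, Δψ = +1.1427, q = Δφ/Δψ = 0.6770 → d_rh = R√(Δφ²+q²Δλ²) = 8484.5 km
Excess = (8484.5 − 7985.6) / 7985.6 = 498.9 / 7985.6 = 6.247% ≈ 6.2%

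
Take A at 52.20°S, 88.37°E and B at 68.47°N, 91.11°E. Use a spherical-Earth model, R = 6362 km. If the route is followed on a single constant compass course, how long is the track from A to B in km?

13401 km

Rhumb course C = atan2(Δλ, Δψ) with Δψ = ln[tan(π/4+φ₂/2)/tan(π/4+φ₁/2)] = +2.7319, Δλ = +0.0478 → C = 1.00°
d = R·|Δφ| / |cos C| = 6362·2.10609 / 0.99985 = 13401 km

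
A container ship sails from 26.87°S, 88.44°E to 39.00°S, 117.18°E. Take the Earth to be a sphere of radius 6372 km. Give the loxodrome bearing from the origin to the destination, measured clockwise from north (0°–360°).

Δψ = ln[tan(π/4+φ₂/2)/tan(π/4+φ₁/2)] = -0.2531
Δλ = +0.5016 rad (taken the short way round)
course = atan2(Δλ, Δψ) = 116.78°

116.8°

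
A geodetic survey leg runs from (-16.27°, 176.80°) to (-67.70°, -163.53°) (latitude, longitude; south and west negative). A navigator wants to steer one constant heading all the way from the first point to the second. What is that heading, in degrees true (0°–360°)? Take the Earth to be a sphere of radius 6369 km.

165.6°

Δψ = ln[tan(π/4+φ₂/2)/tan(π/4+φ₁/2)] = -1.3362
Δλ = +0.3433 rad (taken the short way round)
course = atan2(Δλ, Δψ) = 165.59°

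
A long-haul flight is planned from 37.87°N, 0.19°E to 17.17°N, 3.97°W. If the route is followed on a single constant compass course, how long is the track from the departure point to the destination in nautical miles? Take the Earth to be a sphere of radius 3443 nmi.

Δψ = ln[tan(π/4+φ₂/2)/tan(π/4+φ₁/2)] = -0.4108;  Δφ = -0.3613 rad,  Δλ = -0.0726 rad
q = Δφ/Δψ = 0.8794
d = R·√(Δφ² + q²Δλ²) = 3443·0.36688 = 1263 nmi

1263 nmi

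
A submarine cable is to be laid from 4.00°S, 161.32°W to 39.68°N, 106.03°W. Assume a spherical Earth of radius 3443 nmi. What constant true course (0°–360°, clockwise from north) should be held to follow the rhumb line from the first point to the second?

49.5°

Meridional parts: M(φ₁)=-0.0699, M(φ₂)=+0.7556 → ΔM = +0.8255;  Δλ = +0.9650 rad
tan C = Δλ / ΔM = +1.1690 → C = 49.45°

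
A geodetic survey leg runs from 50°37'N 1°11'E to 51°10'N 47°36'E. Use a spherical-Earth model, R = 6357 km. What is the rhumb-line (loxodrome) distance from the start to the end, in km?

Δψ = ln[tan(π/4+φ₂/2)/tan(π/4+φ₁/2)] = +0.0152;  Δφ = +0.0096 rad,  Δλ = +0.8101 rad
q = Δφ/Δψ = 0.6308
d = R·√(Δφ² + q²Δλ²) = 6357·0.51110 = 3249 km

3249 km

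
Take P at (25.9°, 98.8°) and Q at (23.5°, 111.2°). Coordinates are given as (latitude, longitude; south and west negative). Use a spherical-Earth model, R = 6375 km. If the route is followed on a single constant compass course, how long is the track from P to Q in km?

Δψ = ln[tan(π/4+φ₂/2)/tan(π/4+φ₁/2)] = -0.0461;  Δφ = -0.0419 rad,  Δλ = +0.2164 rad
q = Δφ/Δψ = 0.9084
d = R·√(Δφ² + q²Δλ²) = 6375·0.20101 = 1281 km

1281 km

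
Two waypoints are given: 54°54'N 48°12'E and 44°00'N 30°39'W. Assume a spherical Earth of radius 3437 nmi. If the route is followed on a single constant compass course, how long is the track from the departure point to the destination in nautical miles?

Δψ = ln[tan(π/4+φ₂/2)/tan(π/4+φ₁/2)] = -0.2943;  Δφ = -0.1902 rad,  Δλ = -1.3762 rad
q = Δφ/Δψ = 0.6464
d = R·√(Δφ² + q²Δλ²) = 3437·0.90973 = 3127 nmi

3127 nmi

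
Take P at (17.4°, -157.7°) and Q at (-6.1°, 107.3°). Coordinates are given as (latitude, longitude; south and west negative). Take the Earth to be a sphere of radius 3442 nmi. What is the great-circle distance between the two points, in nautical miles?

cos σ = sin φ₁ sin φ₂ + cos φ₁ cos φ₂ cos Δλ
      = sin(17.40°)sin(-6.10°) + cos(17.40°)cos(-6.10°)cos(-95.00°) = -0.1145
σ = 96.573° → d = Rσ = 3442·1.68552 = 5802 nmi

5802 nmi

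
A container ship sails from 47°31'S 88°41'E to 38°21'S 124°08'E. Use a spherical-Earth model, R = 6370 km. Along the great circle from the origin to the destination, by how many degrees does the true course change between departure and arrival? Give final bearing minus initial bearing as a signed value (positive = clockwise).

At departure: θ₁ = atan2(sin Δλ cos φ₂, cos φ₁ sin φ₂ − sin φ₁ cos φ₂ cos Δλ) = 83.47°
At arrival: θ₂ = atan2(sin Δλ cos φ₁, −cos φ₂ sin φ₁ + sin φ₂ cos φ₁ cos Δλ) = 58.83°
Δθ = θ₂ − θ₁ = -24.6°

-24.6°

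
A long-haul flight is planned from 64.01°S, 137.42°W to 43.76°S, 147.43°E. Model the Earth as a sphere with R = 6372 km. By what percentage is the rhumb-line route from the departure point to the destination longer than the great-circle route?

5.2%

Great circle: σ = 0.7915 rad → d_gc = Rσ = 5043.2 km
Rhumb: Δφ = +0.3534, Δλ = -1.3116, Δψ = +0.6152, q = Δφ/Δψ = 0.5745 → d_rh = R√(Δφ²+q²Δλ²) = 5303.2 km
Excess = (5303.2 − 5043.2) / 5043.2 = 260.0 / 5043.2 = 5.16% ≈ 5.2%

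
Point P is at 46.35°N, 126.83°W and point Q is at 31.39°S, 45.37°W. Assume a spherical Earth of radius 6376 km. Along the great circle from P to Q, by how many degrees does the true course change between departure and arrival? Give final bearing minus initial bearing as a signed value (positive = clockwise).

At departure: θ₁ = atan2(sin Δλ cos φ₂, cos φ₁ sin φ₂ − sin φ₁ cos φ₂ cos Δλ) = 118.13°
At arrival: θ₂ = atan2(sin Δλ cos φ₁, −cos φ₂ sin φ₁ + sin φ₂ cos φ₁ cos Δλ) = 134.51°
Δθ = θ₂ − θ₁ = +16.4°

+16.4°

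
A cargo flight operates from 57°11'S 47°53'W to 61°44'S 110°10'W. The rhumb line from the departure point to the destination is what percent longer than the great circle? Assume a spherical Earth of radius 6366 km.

Great circle: σ = 0.5364 rad → d_gc = Rσ = 3414.6 km
Rhumb: Δφ = -0.0794, Δλ = -1.0870, Δψ = -0.1566, q = Δφ/Δψ = 0.5073 → d_rh = R√(Δφ²+q²Δλ²) = 3546.6 km
Excess = (3546.6 − 3414.6) / 3414.6 = 132.0 / 3414.6 = 3.87% ≈ 3.9%

3.9%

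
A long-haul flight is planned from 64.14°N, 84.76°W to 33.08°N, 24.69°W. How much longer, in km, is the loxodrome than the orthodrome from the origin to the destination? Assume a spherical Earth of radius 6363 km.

149 km

Great circle: cos σ = sin φ₁ sin φ₂ + cos φ₁ cos φ₂ cos Δλ,  σ = 0.8319 rad → d_gc = 5293.1 km
Rhumb line: Δψ = -0.8591, q = Δφ/Δψ = 0.6310, d_rh = R√(Δφ²+q²Δλ²) = 5442.3 km
Excess = 5442.3 − 5293.1 = 149.2 ≈ 149 km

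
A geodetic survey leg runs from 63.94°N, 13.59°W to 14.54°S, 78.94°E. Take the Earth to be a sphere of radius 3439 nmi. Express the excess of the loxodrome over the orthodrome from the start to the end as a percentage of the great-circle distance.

3.4%

Great circle: σ = 1.8176 rad → d_gc = Rσ = 6250.7 nmi
Rhumb: Δφ = -1.3697, Δλ = +1.6150, Δψ = -1.7201, q = Δφ/Δψ = 0.7963 → d_rh = R√(Δφ²+q²Δλ²) = 6461.3 nmi
Excess = (6461.3 − 6250.7) / 6250.7 = 210.6 / 6250.7 = 3.37% ≈ 3.4%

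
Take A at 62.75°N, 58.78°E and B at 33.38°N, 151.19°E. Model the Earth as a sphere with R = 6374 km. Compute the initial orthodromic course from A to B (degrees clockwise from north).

71.3°

N = sin Δλ·cos φ₂ = +0.8343;  D = cos φ₁ sin φ₂ − sin φ₁ cos φ₂ cos Δλ = +0.2831
initial course = atan2(N, D) = 71.25°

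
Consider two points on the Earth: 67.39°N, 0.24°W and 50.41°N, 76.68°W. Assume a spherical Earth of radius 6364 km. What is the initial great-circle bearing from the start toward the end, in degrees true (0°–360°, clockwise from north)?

N = sin Δλ·cos φ₂ = -0.6195;  D = cos φ₁ sin φ₂ − sin φ₁ cos φ₂ cos Δλ = +0.1583
initial course = atan2(N, D) = 284.34°

284.3°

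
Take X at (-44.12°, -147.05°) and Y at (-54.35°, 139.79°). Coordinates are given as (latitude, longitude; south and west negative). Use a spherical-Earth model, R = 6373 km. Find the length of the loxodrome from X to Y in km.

Rhumb course C = atan2(Δλ, Δψ) with Δψ = ln[tan(π/4+φ₂/2)/tan(π/4+φ₁/2)] = -0.2748, Δλ = -1.2769 → C = 257.85°
d = R·|Δφ| / |cos C| = 6373·0.17855 / 0.21039 = 5408 km

5408 km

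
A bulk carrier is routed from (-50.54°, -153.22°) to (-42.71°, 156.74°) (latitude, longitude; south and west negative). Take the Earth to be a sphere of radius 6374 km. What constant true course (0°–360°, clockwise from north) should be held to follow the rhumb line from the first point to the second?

282.9°

Δψ = ln[tan(π/4+φ₂/2)/tan(π/4+φ₁/2)] = +0.1995
Δλ = -0.8734 rad (taken the short way round)
course = atan2(Δλ, Δψ) = 282.87°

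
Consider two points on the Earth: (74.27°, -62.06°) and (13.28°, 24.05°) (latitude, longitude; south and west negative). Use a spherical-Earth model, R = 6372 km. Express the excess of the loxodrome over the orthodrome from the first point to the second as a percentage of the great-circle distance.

Great circle: σ = 1.3295 rad → d_gc = Rσ = 8471.3 km
Rhumb: Δφ = -1.0645, Δλ = +1.5029, Δψ = -1.7456, q = Δφ/Δψ = 0.6098 → d_rh = R√(Δφ²+q²Δλ²) = 8950.4 km
Excess = (8950.4 − 8471.3) / 8471.3 = 479.1 / 8471.3 = 5.66% ≈ 5.7%

5.7%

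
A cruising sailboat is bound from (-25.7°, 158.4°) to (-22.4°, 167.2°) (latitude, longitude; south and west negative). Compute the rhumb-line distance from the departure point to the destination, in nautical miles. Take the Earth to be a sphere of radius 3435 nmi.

521 nmi

Rhumb course C = atan2(Δλ, Δψ) with Δψ = ln[tan(π/4+φ₂/2)/tan(π/4+φ₁/2)] = +0.0631, Δλ = +0.1536 → C = 67.67°
d = R·|Δφ| / |cos C| = 3435·0.05760 / 0.37993 = 521 nmi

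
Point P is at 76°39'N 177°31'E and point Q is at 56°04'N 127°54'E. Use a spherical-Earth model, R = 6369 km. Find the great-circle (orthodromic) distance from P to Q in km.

3005 km

Haversine: a = sin²(Δφ/2)+cos φ₁ cos φ₂ sin²(Δλ/2) = 0.05461;  σ = 2·atan2(√a,√(1−a))
σ = 27.029° → d = Rσ = 6369·0.47174 = 3005 km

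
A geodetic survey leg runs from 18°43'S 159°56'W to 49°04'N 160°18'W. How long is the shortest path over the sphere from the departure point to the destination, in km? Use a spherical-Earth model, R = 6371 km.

7537 km

Haversine: a = sin²(Δφ/2)+cos φ₁ cos φ₂ sin²(Δλ/2) = 0.31095;  σ = 2·atan2(√a,√(1−a))
σ = 67.784° → d = Rσ = 6371·1.18306 = 7537 km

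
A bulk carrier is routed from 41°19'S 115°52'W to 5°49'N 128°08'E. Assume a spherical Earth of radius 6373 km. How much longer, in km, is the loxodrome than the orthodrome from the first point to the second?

Great circle: cos σ = sin φ₁ sin φ₂ + cos φ₁ cos φ₂ cos Δλ,  σ = 1.9763 rad → d_gc = 12594.8 km
Rhumb line: Δψ = +0.8949, q = Δφ/Δψ = 0.9192, d_rh = R√(Δφ²+q²Δλ²) = 12967.7 km
Excess = 12967.7 − 12594.8 = 372.9 ≈ 373 km

373 km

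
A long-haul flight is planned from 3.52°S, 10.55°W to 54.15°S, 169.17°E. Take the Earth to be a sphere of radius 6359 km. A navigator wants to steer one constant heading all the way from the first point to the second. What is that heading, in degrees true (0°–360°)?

Δψ = ln[tan(π/4+φ₂/2)/tan(π/4+φ₁/2)] = -1.0672
Δλ = +3.1367 rad (taken the short way round)
course = atan2(Δλ, Δψ) = 108.79°

108.8°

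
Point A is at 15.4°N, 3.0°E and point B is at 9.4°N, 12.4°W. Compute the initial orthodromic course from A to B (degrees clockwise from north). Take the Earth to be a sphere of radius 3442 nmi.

θ = atan2( sin Δλ·cos φ₂ ,  cos φ₁ sin φ₂ − sin φ₁ cos φ₂ cos Δλ )
  = atan2(-0.2620, -0.0951) = 250.05°

250.0°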